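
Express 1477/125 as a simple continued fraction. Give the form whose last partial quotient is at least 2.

1477 = 11×125 + 102
125 = 1×102 + 23
102 = 4×23 + 10
23 = 2×10 + 3
10 = 3×3 + 1
3 = 3×1 + 0  (stop)
So 1477/125 = [11; 1, 4, 2, 3, 3].

[11; 1, 4, 2, 3, 3]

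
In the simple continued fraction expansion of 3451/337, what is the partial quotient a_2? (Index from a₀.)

3451 = 10·337 + 81   →  a_0 = 10
337 = 4·81 + 13   →  a_1 = 4
81 = 6·13 + 3   →  a_2 = 6

6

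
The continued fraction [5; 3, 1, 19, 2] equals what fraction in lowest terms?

Using pₖ = aₖpₖ₋₁ + pₖ₋₂ and qₖ = aₖqₖ₋₁ + qₖ₋₂:
  k=0: a=5, p=5, q=1
  k=1: a=3, p=16, q=3
  k=2: a=1, p=21, q=4
  k=3: a=19, p=415, q=79
  k=4: a=2, p=851, q=162

851/162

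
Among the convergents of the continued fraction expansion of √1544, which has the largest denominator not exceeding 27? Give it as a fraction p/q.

668/17

√1544 = [39; 3, 2, 2, 9, 2, 2, 3, 78, …] (period length 8).
Convergents:
  p_0/q_0 = 39/1
  p_1/q_1 = 118/3
  p_2/q_2 = 275/7
  p_3/q_3 = 668/17
  p_4/q_4 = 6287/160
q_3 = 17 ≤ 27 < 160 = q_4, so the answer is 668/17.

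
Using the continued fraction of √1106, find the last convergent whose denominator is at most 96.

√1106 = [33; 3, 1, 8, 1, 3, 66, …] (period length 6).
Convergents:
  p_0/q_0 = 33/1
  p_1/q_1 = 100/3
  p_2/q_2 = 133/4
  p_3/q_3 = 1164/35
  p_4/q_4 = 1297/39
  p_5/q_5 = 5055/152
q_4 = 39 ≤ 96 < 152 = q_5, so the answer is 1297/39.

1297/39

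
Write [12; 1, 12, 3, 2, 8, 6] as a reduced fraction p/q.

62000/4797

Using pₖ = aₖpₖ₋₁ + pₖ₋₂ and qₖ = aₖqₖ₋₁ + qₖ₋₂:
  k=0: a=12, p=12, q=1
  k=1: a=1, p=13, q=1
  k=2: a=12, p=168, q=13
  k=3: a=3, p=517, q=40
  k=4: a=2, p=1202, q=93
  k=5: a=8, p=10133, q=784
  k=6: a=6, p=62000, q=4797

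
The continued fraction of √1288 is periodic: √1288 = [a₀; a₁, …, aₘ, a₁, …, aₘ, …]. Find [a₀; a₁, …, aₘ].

[35; 1, 7, 1, 70]

a₀ = ⌊√1288⌋ = 35.
With m₀=0, d₀=1 and mₖ₊₁ = dₖaₖ − mₖ, dₖ₊₁ = (n − mₖ₊₁²)/dₖ, aₖ₊₁ = ⌊(a₀+mₖ₊₁)/dₖ₊₁⌋:
  k=1: m=35, d=63, a=1
  k=2: m=28, d=8, a=7
  k=3: m=28, d=63, a=1
  k=4: m=35, d=1, a=70
d=1 and a=2a₀=70 at k=4, so the next step gives (m, d) = (35, 63) again — its k=1 value — and the period has length 4.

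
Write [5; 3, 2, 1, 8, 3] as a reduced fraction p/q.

1436/271

Using pₖ = aₖpₖ₋₁ + pₖ₋₂ and qₖ = aₖqₖ₋₁ + qₖ₋₂:
  k=0: a=5, p=5, q=1
  k=1: a=3, p=16, q=3
  k=2: a=2, p=37, q=7
  k=3: a=1, p=53, q=10
  k=4: a=8, p=461, q=87
  k=5: a=3, p=1436, q=271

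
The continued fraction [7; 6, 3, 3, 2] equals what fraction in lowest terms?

1038/145

Fold from the inside: start with 2/1.
  3 + 1/2 = 7/2
  3 + 2/7 = 23/7
  6 + 7/23 = 145/23
  7 + 23/145 = 1038/145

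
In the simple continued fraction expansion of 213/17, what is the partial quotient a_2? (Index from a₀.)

213 = 12·17 + 9   →  a_0 = 12
17 = 1·9 + 8   →  a_1 = 1
9 = 1·8 + 1   →  a_2 = 1

1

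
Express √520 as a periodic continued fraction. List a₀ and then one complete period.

[22; 1, 4, 11, 4, 1, 44]

a₀ = ⌊√520⌋ = 22.
With m₀=0, d₀=1 and mₖ₊₁ = dₖaₖ − mₖ, dₖ₊₁ = (n − mₖ₊₁²)/dₖ, aₖ₊₁ = ⌊(a₀+mₖ₊₁)/dₖ₊₁⌋:
  k=1: m=22, d=36, a=1
  k=2: m=14, d=9, a=4
  k=3: m=22, d=4, a=11
  k=4: m=22, d=9, a=4
  k=5: m=14, d=36, a=1
  k=6: m=22, d=1, a=44
d=1 and a=2a₀=44 at k=6, so the next step gives (m, d) = (22, 36) again — its k=1 value — and the period has length 6.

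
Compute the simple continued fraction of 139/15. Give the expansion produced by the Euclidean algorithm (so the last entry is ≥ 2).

[9; 3, 1, 3]

139 = 9*15 + 4
15 = 3*4 + 3
4 = 1*3 + 1
3 = 3*1 + 0  (stop)
So 139/15 = [9; 3, 1, 3].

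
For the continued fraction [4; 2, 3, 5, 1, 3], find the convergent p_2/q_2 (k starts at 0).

31/7

Using pₖ = aₖpₖ₋₁ + pₖ₋₂, qₖ = aₖqₖ₋₁ + qₖ₋₂ (with p₋₁=1, p₋₂=0, q₋₁=0, q₋₂=1):
  k=0: a=4, p=4, q=1
  k=1: a=2, p=9, q=2
  k=2: a=3, p=31, q=7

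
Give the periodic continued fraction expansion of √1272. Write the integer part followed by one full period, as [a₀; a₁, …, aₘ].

a₀ = ⌊√1272⌋ = 35.
With m₀=0, d₀=1 and mₖ₊₁ = dₖaₖ − mₖ, dₖ₊₁ = (n − mₖ₊₁²)/dₖ, aₖ₊₁ = ⌊(a₀+mₖ₊₁)/dₖ₊₁⌋:
  k=1: m=35, d=47, a=1
  k=2: m=12, d=24, a=1
  k=3: m=12, d=47, a=1
  k=4: m=35, d=1, a=70
d=1 and a=2a₀=70 at k=4, so the next step gives (m, d) = (35, 47) again — its k=1 value — and the period has length 4.

[35; 1, 1, 1, 70]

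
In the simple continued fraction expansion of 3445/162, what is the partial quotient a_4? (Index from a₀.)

3

3445 = 21·162 + 43   →  a_0 = 21
162 = 3·43 + 33   →  a_1 = 3
43 = 1·33 + 10   →  a_2 = 1
33 = 3·10 + 3   →  a_3 = 3
10 = 3·3 + 1   →  a_4 = 3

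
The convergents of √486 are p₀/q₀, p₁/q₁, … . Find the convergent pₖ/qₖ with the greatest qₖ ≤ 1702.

21362/969

√486 = [22; 22, 44, …] (period length 2).
Convergents:
  p_0/q_0 = 22/1
  p_1/q_1 = 485/22
  p_2/q_2 = 21362/969
  p_3/q_3 = 470449/21340
q_2 = 969 ≤ 1702 < 21340 = q_3, so the answer is 21362/969.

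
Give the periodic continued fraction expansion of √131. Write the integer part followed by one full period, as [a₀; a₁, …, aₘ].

[11; 2, 4, 11, 4, 2, 22]

a₀ = ⌊√131⌋ = 11.
With m₀=0, d₀=1 and mₖ₊₁ = dₖaₖ − mₖ, dₖ₊₁ = (n − mₖ₊₁²)/dₖ, aₖ₊₁ = ⌊(a₀+mₖ₊₁)/dₖ₊₁⌋:
  k=1: m=11, d=10, a=2
  k=2: m=9, d=5, a=4
  k=3: m=11, d=2, a=11
  k=4: m=11, d=5, a=4
  k=5: m=9, d=10, a=2
  k=6: m=11, d=1, a=22
d=1 and a=2a₀=22 at k=6, so the next step gives (m, d) = (11, 10) again — its k=1 value — and the period has length 6.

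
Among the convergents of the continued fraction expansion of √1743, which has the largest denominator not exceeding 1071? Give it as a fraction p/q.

√1743 = [41; 1, 2, 1, 82, …] (period length 4).
Convergents:
  p_0/q_0 = 41/1
  p_1/q_1 = 42/1
  p_2/q_2 = 125/3
  p_3/q_3 = 167/4
  p_4/q_4 = 13819/331
  p_5/q_5 = 13986/335
  p_6/q_6 = 41791/1001
  p_7/q_7 = 55777/1336
q_6 = 1001 ≤ 1071 < 1336 = q_7, so the answer is 41791/1001.

41791/1001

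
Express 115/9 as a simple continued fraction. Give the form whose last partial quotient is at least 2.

[12; 1, 3, 2]

115 = 12·9 + 7
9 = 1·7 + 2
7 = 3·2 + 1
2 = 2·1 + 0  (stop)
So 115/9 = [12; 1, 3, 2].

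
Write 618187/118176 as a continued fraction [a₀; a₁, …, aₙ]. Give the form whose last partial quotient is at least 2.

618187 = 5*118176 + 27307
118176 = 4*27307 + 8948
27307 = 3*8948 + 463
8948 = 19*463 + 151
463 = 3*151 + 10
151 = 15*10 + 1
10 = 10*1 + 0  (stop)
So 618187/118176 = [5; 4, 3, 19, 3, 15, 10].

[5; 4, 3, 19, 3, 15, 10]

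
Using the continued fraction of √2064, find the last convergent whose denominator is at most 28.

318/7

√2064 = [45; 2, 3, 7, 3, 2, 90, …] (period length 6).
Convergents:
  p_0/q_0 = 45/1
  p_1/q_1 = 91/2
  p_2/q_2 = 318/7
  p_3/q_3 = 2317/51
q_2 = 7 ≤ 28 < 51 = q_3, so the answer is 318/7.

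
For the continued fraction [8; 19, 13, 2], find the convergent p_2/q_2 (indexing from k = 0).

Using pₖ = aₖpₖ₋₁ + pₖ₋₂, qₖ = aₖqₖ₋₁ + qₖ₋₂ (with p₋₁=1, p₋₂=0, q₋₁=0, q₋₂=1):
  k=0: a=8, p=8, q=1
  k=1: a=19, p=153, q=19
  k=2: a=13, p=1997, q=248

1997/248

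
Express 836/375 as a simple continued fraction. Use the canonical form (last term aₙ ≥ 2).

[2; 4, 2, 1, 3, 2, 3]

836 = 2*375 + 86
375 = 4*86 + 31
86 = 2*31 + 24
31 = 1*24 + 7
24 = 3*7 + 3
7 = 2*3 + 1
3 = 3*1 + 0  (stop)
So 836/375 = [2; 4, 2, 1, 3, 2, 3].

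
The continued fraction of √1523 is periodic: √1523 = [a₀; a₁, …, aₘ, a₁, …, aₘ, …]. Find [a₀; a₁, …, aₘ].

a₀ = ⌊√1523⌋ = 39.
With m₀=0, d₀=1 and mₖ₊₁ = dₖaₖ − mₖ, dₖ₊₁ = (n − mₖ₊₁²)/dₖ, aₖ₊₁ = ⌊(a₀+mₖ₊₁)/dₖ₊₁⌋:
  k=1: m=39, d=2, a=39
  k=2: m=39, d=1, a=78
d=1 and a=2a₀=78 at k=2, so the next step gives (m, d) = (39, 2) again — its k=1 value — and the period has length 2.

[39; 39, 78]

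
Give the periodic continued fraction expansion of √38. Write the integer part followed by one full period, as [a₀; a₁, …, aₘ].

[6; 6, 12]

a₀ = ⌊√38⌋ = 6.
With m₀=0, d₀=1 and mₖ₊₁ = dₖaₖ − mₖ, dₖ₊₁ = (n − mₖ₊₁²)/dₖ, aₖ₊₁ = ⌊(a₀+mₖ₊₁)/dₖ₊₁⌋:
  k=1: m=6, d=2, a=6
  k=2: m=6, d=1, a=12
d=1 and a=2a₀=12 at k=2, so the next step gives (m, d) = (6, 2) again — its k=1 value — and the period has length 2.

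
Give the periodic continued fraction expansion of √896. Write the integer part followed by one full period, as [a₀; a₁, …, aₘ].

[29; 1, 13, 1, 58]

a₀ = ⌊√896⌋ = 29.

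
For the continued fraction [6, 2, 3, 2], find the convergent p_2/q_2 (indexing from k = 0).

Using pₖ = aₖpₖ₋₁ + pₖ₋₂, qₖ = aₖqₖ₋₁ + qₖ₋₂ (with p₋₁=1, p₋₂=0, q₋₁=0, q₋₂=1):
  k=0: a=6, p=6, q=1
  k=1: a=2, p=13, q=2
  k=2: a=3, p=45, q=7

45/7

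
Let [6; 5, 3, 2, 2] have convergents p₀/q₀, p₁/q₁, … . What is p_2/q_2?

Using pₖ = aₖpₖ₋₁ + pₖ₋₂, qₖ = aₖqₖ₋₁ + qₖ₋₂ (with p₋₁=1, p₋₂=0, q₋₁=0, q₋₂=1):
  k=0: a=6, p=6, q=1
  k=1: a=5, p=31, q=5
  k=2: a=3, p=99, q=16

99/16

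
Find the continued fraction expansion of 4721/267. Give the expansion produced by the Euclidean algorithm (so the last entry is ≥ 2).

4721 = 17·267 + 182
267 = 1·182 + 85
182 = 2·85 + 12
85 = 7·12 + 1
12 = 12·1 + 0  (stop)
So 4721/267 = [17; 1, 2, 7, 12].

[17; 1, 2, 7, 12]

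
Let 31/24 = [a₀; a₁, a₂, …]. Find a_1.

3

31 = 1·24 + 7   →  a_0 = 1
24 = 3·7 + 3   →  a_1 = 3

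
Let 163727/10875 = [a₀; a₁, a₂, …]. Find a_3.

2

163727 = 15·10875 + 602   →  a_0 = 15
10875 = 18·602 + 39   →  a_1 = 18
602 = 15·39 + 17   →  a_2 = 15
39 = 2·17 + 5   →  a_3 = 2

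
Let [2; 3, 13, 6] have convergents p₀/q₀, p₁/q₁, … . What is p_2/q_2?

93/40

Using pₖ = aₖpₖ₋₁ + pₖ₋₂, qₖ = aₖqₖ₋₁ + qₖ₋₂ (with p₋₁=1, p₋₂=0, q₋₁=0, q₋₂=1):
  k=0: a=2, p=2, q=1
  k=1: a=3, p=7, q=3
  k=2: a=13, p=93, q=40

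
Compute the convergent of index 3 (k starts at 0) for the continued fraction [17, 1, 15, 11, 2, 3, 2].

Using pₖ = aₖpₖ₋₁ + pₖ₋₂, qₖ = aₖqₖ₋₁ + qₖ₋₂ (with p₋₁=1, p₋₂=0, q₋₁=0, q₋₂=1):
  k=0: a=17, p=17, q=1
  k=1: a=1, p=18, q=1
  k=2: a=15, p=287, q=16
  k=3: a=11, p=3175, q=177

3175/177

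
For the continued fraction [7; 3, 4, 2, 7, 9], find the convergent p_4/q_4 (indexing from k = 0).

1579/216

Using pₖ = aₖpₖ₋₁ + pₖ₋₂, qₖ = aₖqₖ₋₁ + qₖ₋₂ (with p₋₁=1, p₋₂=0, q₋₁=0, q₋₂=1):
  k=0: a=7, p=7, q=1
  k=1: a=3, p=22, q=3
  k=2: a=4, p=95, q=13
  k=3: a=2, p=212, q=29
  k=4: a=7, p=1579, q=216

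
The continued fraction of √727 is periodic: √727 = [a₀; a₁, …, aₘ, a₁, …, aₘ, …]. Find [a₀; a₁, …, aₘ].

a₀ = ⌊√727⌋ = 26.

[26; 1, 25, 1, 52]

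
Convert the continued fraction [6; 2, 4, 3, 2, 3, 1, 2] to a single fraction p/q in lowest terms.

5313/824

Fold from the inside: start with 2/1.
  1 + 1/2 = 3/2
  3 + 2/3 = 11/3
  2 + 3/11 = 25/11
  3 + 11/25 = 86/25
  4 + 25/86 = 369/86
  2 + 86/369 = 824/369
  6 + 369/824 = 5313/824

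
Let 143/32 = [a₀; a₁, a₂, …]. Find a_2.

7

143 = 4·32 + 15   →  a_0 = 4
32 = 2·15 + 2   →  a_1 = 2
15 = 7·2 + 1   →  a_2 = 7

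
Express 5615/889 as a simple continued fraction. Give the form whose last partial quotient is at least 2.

[6; 3, 6, 9, 5]

5615 = 6*889 + 281
889 = 3*281 + 46
281 = 6*46 + 5
46 = 9*5 + 1
5 = 5*1 + 0  (stop)
So 5615/889 = [6; 3, 6, 9, 5].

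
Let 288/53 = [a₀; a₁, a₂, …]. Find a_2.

288 = 5·53 + 23   →  a_0 = 5
53 = 2·23 + 7   →  a_1 = 2
23 = 3·7 + 2   →  a_2 = 3

3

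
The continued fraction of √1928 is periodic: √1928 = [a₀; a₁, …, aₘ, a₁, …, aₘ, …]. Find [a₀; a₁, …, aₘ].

a₀ = ⌊√1928⌋ = 43.

[43; 1, 9, 1, 86]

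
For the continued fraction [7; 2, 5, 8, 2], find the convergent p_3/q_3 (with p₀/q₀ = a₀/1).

Using pₖ = aₖpₖ₋₁ + pₖ₋₂, qₖ = aₖqₖ₋₁ + qₖ₋₂ (with p₋₁=1, p₋₂=0, q₋₁=0, q₋₂=1):
  k=0: a=7, p=7, q=1
  k=1: a=2, p=15, q=2
  k=2: a=5, p=82, q=11
  k=3: a=8, p=671, q=90

671/90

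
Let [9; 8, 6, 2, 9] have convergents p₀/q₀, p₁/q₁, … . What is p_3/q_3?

Using pₖ = aₖpₖ₋₁ + pₖ₋₂, qₖ = aₖqₖ₋₁ + qₖ₋₂ (with p₋₁=1, p₋₂=0, q₋₁=0, q₋₂=1):
  k=0: a=9, p=9, q=1
  k=1: a=8, p=73, q=8
  k=2: a=6, p=447, q=49
  k=3: a=2, p=967, q=106

967/106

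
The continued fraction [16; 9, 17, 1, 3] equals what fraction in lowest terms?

10359/643

Fold from the inside: start with 3/1.
  1 + 1/3 = 4/3
  17 + 3/4 = 71/4
  9 + 4/71 = 643/71
  16 + 71/643 = 10359/643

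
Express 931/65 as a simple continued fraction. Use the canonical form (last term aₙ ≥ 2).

[14; 3, 10, 2]

931 = 14·65 + 21
65 = 3·21 + 2
21 = 10·2 + 1
2 = 2·1 + 0  (stop)
So 931/65 = [14; 3, 10, 2].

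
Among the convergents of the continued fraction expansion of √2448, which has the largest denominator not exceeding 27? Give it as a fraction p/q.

√2448 = [49; 2, 10, 2, 98, …] (period length 4).
Convergents:
  p_0/q_0 = 49/1
  p_1/q_1 = 99/2
  p_2/q_2 = 1039/21
  p_3/q_3 = 2177/44
q_2 = 21 ≤ 27 < 44 = q_3, so the answer is 1039/21.

1039/21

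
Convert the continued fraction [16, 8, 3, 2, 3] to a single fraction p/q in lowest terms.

3208/199

Fold from the inside: start with 3/1.
  2 + 1/3 = 7/3
  3 + 3/7 = 24/7
  8 + 7/24 = 199/24
  16 + 24/199 = 3208/199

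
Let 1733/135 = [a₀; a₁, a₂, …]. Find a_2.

1733 = 12·135 + 113   →  a_0 = 12
135 = 1·113 + 22   →  a_1 = 1
113 = 5·22 + 3   →  a_2 = 5

5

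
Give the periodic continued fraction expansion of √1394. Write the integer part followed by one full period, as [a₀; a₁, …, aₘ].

a₀ = ⌊√1394⌋ = 37.
With m₀=0, d₀=1 and mₖ₊₁ = dₖaₖ − mₖ, dₖ₊₁ = (n − mₖ₊₁²)/dₖ, aₖ₊₁ = ⌊(a₀+mₖ₊₁)/dₖ₊₁⌋:
  k=1: m=37, d=25, a=2
  k=2: m=13, d=49, a=1
  k=3: m=36, d=2, a=36
  k=4: m=36, d=49, a=1
  k=5: m=13, d=25, a=2
  k=6: m=37, d=1, a=74
d=1 and a=2a₀=74 at k=6, so the next step gives (m, d) = (37, 25) again — its k=1 value — and the period has length 6.

[37; 2, 1, 36, 1, 2, 74]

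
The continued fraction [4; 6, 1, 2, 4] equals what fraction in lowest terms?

Fold from the inside: start with 4/1.
  2 + 1/4 = 9/4
  1 + 4/9 = 13/9
  6 + 9/13 = 87/13
  4 + 13/87 = 361/87

361/87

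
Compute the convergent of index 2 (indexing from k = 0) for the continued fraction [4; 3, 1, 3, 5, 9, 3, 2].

17/4

Using pₖ = aₖpₖ₋₁ + pₖ₋₂, qₖ = aₖqₖ₋₁ + qₖ₋₂ (with p₋₁=1, p₋₂=0, q₋₁=0, q₋₂=1):
  k=0: a=4, p=4, q=1
  k=1: a=3, p=13, q=3
  k=2: a=1, p=17, q=4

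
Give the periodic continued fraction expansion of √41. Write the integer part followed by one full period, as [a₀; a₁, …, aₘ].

[6; 2, 2, 12]

a₀ = ⌊√41⌋ = 6.
With m₀=0, d₀=1 and mₖ₊₁ = dₖaₖ − mₖ, dₖ₊₁ = (n − mₖ₊₁²)/dₖ, aₖ₊₁ = ⌊(a₀+mₖ₊₁)/dₖ₊₁⌋:
  k=1: m=6, d=5, a=2
  k=2: m=4, d=5, a=2
  k=3: m=6, d=1, a=12
d=1 and a=2a₀=12 at k=3, so the next step gives (m, d) = (6, 5) again — its k=1 value — and the period has length 3.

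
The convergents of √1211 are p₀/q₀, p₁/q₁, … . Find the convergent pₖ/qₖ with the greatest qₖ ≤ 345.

11971/344

√1211 = [34; 1, 3, 1, 68, …] (period length 4).
Convergents:
  p_0/q_0 = 34/1
  p_1/q_1 = 35/1
  p_2/q_2 = 139/4
  p_3/q_3 = 174/5
  p_4/q_4 = 11971/344
  p_5/q_5 = 12145/349
q_4 = 344 ≤ 345 < 349 = q_5, so the answer is 11971/344.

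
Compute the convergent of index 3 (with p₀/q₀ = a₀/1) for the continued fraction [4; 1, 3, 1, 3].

Using pₖ = aₖpₖ₋₁ + pₖ₋₂, qₖ = aₖqₖ₋₁ + qₖ₋₂ (with p₋₁=1, p₋₂=0, q₋₁=0, q₋₂=1):
  k=0: a=4, p=4, q=1
  k=1: a=1, p=5, q=1
  k=2: a=3, p=19, q=4
  k=3: a=1, p=24, q=5

24/5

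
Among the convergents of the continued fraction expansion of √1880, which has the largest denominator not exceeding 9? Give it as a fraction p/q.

130/3

√1880 = [43; 2, 1, 3, 1, 2, 86, …] (period length 6).
Convergents:
  p_0/q_0 = 43/1
  p_1/q_1 = 87/2
  p_2/q_2 = 130/3
  p_3/q_3 = 477/11
q_2 = 3 ≤ 9 < 11 = q_3, so the answer is 130/3.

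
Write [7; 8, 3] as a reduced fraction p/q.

Using pₖ = aₖpₖ₋₁ + pₖ₋₂ and qₖ = aₖqₖ₋₁ + qₖ₋₂:
  k=0: a=7, p=7, q=1
  k=1: a=8, p=57, q=8
  k=2: a=3, p=178, q=25

178/25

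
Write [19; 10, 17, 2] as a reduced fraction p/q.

6723/352

Fold from the inside: start with 2/1.
  17 + 1/2 = 35/2
  10 + 2/35 = 352/35
  19 + 35/352 = 6723/352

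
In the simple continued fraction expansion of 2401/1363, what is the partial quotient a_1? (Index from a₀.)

1

2401 = 1·1363 + 1038   →  a_0 = 1
1363 = 1·1038 + 325   →  a_1 = 1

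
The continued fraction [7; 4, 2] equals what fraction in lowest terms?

Using pₖ = aₖpₖ₋₁ + pₖ₋₂ and qₖ = aₖqₖ₋₁ + qₖ₋₂:
  k=0: a=7, p=7, q=1
  k=1: a=4, p=29, q=4
  k=2: a=2, p=65, q=9

65/9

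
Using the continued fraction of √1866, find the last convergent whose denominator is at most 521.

√1866 = [43; 5, 14, 5, 86, …] (period length 4).
Convergents:
  p_0/q_0 = 43/1
  p_1/q_1 = 216/5
  p_2/q_2 = 3067/71
  p_3/q_3 = 15551/360
  p_4/q_4 = 1340453/31031
q_3 = 360 ≤ 521 < 31031 = q_4, so the answer is 15551/360.

15551/360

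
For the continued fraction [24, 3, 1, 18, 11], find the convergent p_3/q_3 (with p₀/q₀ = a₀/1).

1819/75

Using pₖ = aₖpₖ₋₁ + pₖ₋₂, qₖ = aₖqₖ₋₁ + qₖ₋₂ (with p₋₁=1, p₋₂=0, q₋₁=0, q₋₂=1):
  k=0: a=24, p=24, q=1
  k=1: a=3, p=73, q=3
  k=2: a=1, p=97, q=4
  k=3: a=18, p=1819, q=75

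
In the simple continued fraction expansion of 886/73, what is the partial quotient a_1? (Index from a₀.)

886 = 12·73 + 10   →  a_0 = 12
73 = 7·10 + 3   →  a_1 = 7

7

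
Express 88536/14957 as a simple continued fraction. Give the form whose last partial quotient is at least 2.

88536 = 5·14957 + 13751
14957 = 1·13751 + 1206
13751 = 11·1206 + 485
1206 = 2·485 + 236
485 = 2·236 + 13
236 = 18·13 + 2
13 = 6·2 + 1
2 = 2·1 + 0  (stop)
So 88536/14957 = [5; 1, 11, 2, 2, 18, 6, 2].

[5; 1, 11, 2, 2, 18, 6, 2]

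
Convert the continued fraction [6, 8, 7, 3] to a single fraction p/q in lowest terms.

Fold from the inside: start with 3/1.
  7 + 1/3 = 22/3
  8 + 3/22 = 179/22
  6 + 22/179 = 1096/179

1096/179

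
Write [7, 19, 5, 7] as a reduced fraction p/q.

Fold from the inside: start with 7/1.
  5 + 1/7 = 36/7
  19 + 7/36 = 691/36
  7 + 36/691 = 4873/691

4873/691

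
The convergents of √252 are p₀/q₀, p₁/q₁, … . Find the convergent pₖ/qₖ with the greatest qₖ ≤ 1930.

28209/1777

√252 = [15; 1, 6, 1, 30, …] (period length 4).
Convergents:
  p_0/q_0 = 15/1
  p_1/q_1 = 16/1
  p_2/q_2 = 111/7
  p_3/q_3 = 127/8
  p_4/q_4 = 3921/247
  p_5/q_5 = 4048/255
  p_6/q_6 = 28209/1777
  p_7/q_7 = 32257/2032
q_6 = 1777 ≤ 1930 < 2032 = q_7, so the answer is 28209/1777.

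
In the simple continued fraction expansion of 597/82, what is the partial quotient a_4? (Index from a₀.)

597 = 7·82 + 23   →  a_0 = 7
82 = 3·23 + 13   →  a_1 = 3
23 = 1·13 + 10   →  a_2 = 1
13 = 1·10 + 3   →  a_3 = 1
10 = 3·3 + 1   →  a_4 = 3

3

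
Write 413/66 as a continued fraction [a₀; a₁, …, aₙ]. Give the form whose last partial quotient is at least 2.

413 = 6×66 + 17
66 = 3×17 + 15
17 = 1×15 + 2
15 = 7×2 + 1
2 = 2×1 + 0  (stop)
So 413/66 = [6; 3, 1, 7, 2].

[6; 3, 1, 7, 2]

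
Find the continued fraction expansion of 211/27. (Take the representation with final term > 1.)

211 = 7*27 + 22
27 = 1*22 + 5
22 = 4*5 + 2
5 = 2*2 + 1
2 = 2*1 + 0  (stop)
So 211/27 = [7; 1, 4, 2, 2].

[7; 1, 4, 2, 2]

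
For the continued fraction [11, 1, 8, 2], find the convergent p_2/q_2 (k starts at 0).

107/9

Using pₖ = aₖpₖ₋₁ + pₖ₋₂, qₖ = aₖqₖ₋₁ + qₖ₋₂ (with p₋₁=1, p₋₂=0, q₋₁=0, q₋₂=1):
  k=0: a=11, p=11, q=1
  k=1: a=1, p=12, q=1
  k=2: a=8, p=107, q=9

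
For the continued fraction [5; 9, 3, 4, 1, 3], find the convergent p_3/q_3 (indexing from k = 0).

Using pₖ = aₖpₖ₋₁ + pₖ₋₂, qₖ = aₖqₖ₋₁ + qₖ₋₂ (with p₋₁=1, p₋₂=0, q₋₁=0, q₋₂=1):
  k=0: a=5, p=5, q=1
  k=1: a=9, p=46, q=9
  k=2: a=3, p=143, q=28
  k=3: a=4, p=618, q=121

618/121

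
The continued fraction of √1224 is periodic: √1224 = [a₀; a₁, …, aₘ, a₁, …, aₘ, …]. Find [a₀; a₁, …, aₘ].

a₀ = ⌊√1224⌋ = 34.
With m₀=0, d₀=1 and mₖ₊₁ = dₖaₖ − mₖ, dₖ₊₁ = (n − mₖ₊₁²)/dₖ, aₖ₊₁ = ⌊(a₀+mₖ₊₁)/dₖ₊₁⌋:
  k=1: m=34, d=68, a=1
  k=2: m=34, d=1, a=68
d=1 and a=2a₀=68 at k=2, so the next step gives (m, d) = (34, 68) again — its k=1 value — and the period has length 2.

[34; 1, 68]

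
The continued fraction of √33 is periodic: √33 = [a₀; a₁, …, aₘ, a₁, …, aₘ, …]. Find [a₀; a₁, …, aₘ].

a₀ = ⌊√33⌋ = 5.
With m₀=0, d₀=1 and mₖ₊₁ = dₖaₖ − mₖ, dₖ₊₁ = (n − mₖ₊₁²)/dₖ, aₖ₊₁ = ⌊(a₀+mₖ₊₁)/dₖ₊₁⌋:
  k=1: m=5, d=8, a=1
  k=2: m=3, d=3, a=2
  k=3: m=3, d=8, a=1
  k=4: m=5, d=1, a=10
d=1 and a=2a₀=10 at k=4, so the next step gives (m, d) = (5, 8) again — its k=1 value — and the period has length 4.

[5; 1, 2, 1, 10]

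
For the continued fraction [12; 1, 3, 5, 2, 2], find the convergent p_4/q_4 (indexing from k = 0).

587/46

Using pₖ = aₖpₖ₋₁ + pₖ₋₂, qₖ = aₖqₖ₋₁ + qₖ₋₂ (with p₋₁=1, p₋₂=0, q₋₁=0, q₋₂=1):
  k=0: a=12, p=12, q=1
  k=1: a=1, p=13, q=1
  k=2: a=3, p=51, q=4
  k=3: a=5, p=268, q=21
  k=4: a=2, p=587, q=46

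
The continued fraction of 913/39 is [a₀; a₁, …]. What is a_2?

913 = 23·39 + 16   →  a_0 = 23
39 = 2·16 + 7   →  a_1 = 2
16 = 2·7 + 2   →  a_2 = 2

2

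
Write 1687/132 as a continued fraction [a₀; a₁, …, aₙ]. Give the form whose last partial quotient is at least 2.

1687 = 12*132 + 103
132 = 1*103 + 29
103 = 3*29 + 16
29 = 1*16 + 13
16 = 1*13 + 3
13 = 4*3 + 1
3 = 3*1 + 0  (stop)
So 1687/132 = [12; 1, 3, 1, 1, 4, 3].

[12; 1, 3, 1, 1, 4, 3]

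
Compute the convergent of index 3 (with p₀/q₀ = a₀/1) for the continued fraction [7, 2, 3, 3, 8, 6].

Using pₖ = aₖpₖ₋₁ + pₖ₋₂, qₖ = aₖqₖ₋₁ + qₖ₋₂ (with p₋₁=1, p₋₂=0, q₋₁=0, q₋₂=1):
  k=0: a=7, p=7, q=1
  k=1: a=2, p=15, q=2
  k=2: a=3, p=52, q=7
  k=3: a=3, p=171, q=23

171/23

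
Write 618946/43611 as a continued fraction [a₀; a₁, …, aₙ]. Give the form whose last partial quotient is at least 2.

[14; 5, 5, 12, 19, 1, 1, 3]

618946 = 14·43611 + 8392
43611 = 5·8392 + 1651
8392 = 5·1651 + 137
1651 = 12·137 + 7
137 = 19·7 + 4
7 = 1·4 + 3
4 = 1·3 + 1
3 = 3·1 + 0  (stop)
So 618946/43611 = [14; 5, 5, 12, 19, 1, 1, 3].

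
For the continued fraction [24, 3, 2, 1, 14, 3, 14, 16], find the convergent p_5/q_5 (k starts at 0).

10959/451

Using pₖ = aₖpₖ₋₁ + pₖ₋₂, qₖ = aₖqₖ₋₁ + qₖ₋₂ (with p₋₁=1, p₋₂=0, q₋₁=0, q₋₂=1):
  k=0: a=24, p=24, q=1
  k=1: a=3, p=73, q=3
  k=2: a=2, p=170, q=7
  k=3: a=1, p=243, q=10
  k=4: a=14, p=3572, q=147
  k=5: a=3, p=10959, q=451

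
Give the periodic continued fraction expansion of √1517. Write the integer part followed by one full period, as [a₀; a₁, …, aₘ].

[38; 1, 18, 2, 18, 1, 76]

a₀ = ⌊√1517⌋ = 38.
With m₀=0, d₀=1 and mₖ₊₁ = dₖaₖ − mₖ, dₖ₊₁ = (n − mₖ₊₁²)/dₖ, aₖ₊₁ = ⌊(a₀+mₖ₊₁)/dₖ₊₁⌋:
  k=1: m=38, d=73, a=1
  k=2: m=35, d=4, a=18
  k=3: m=37, d=37, a=2
  k=4: m=37, d=4, a=18
  k=5: m=35, d=73, a=1
  k=6: m=38, d=1, a=76
d=1 and a=2a₀=76 at k=6, so the next step gives (m, d) = (38, 73) again — its k=1 value — and the period has length 6.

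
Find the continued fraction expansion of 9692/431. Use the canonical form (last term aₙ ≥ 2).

9692 = 22*431 + 210
431 = 2*210 + 11
210 = 19*11 + 1
11 = 11*1 + 0  (stop)
So 9692/431 = [22; 2, 19, 11].

[22; 2, 19, 11]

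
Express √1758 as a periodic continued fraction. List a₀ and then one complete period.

a₀ = ⌊√1758⌋ = 41.
With m₀=0, d₀=1 and mₖ₊₁ = dₖaₖ − mₖ, dₖ₊₁ = (n − mₖ₊₁²)/dₖ, aₖ₊₁ = ⌊(a₀+mₖ₊₁)/dₖ₊₁⌋:
  k=1: m=41, d=77, a=1
  k=2: m=36, d=6, a=12
  k=3: m=36, d=77, a=1
  k=4: m=41, d=1, a=82
d=1 and a=2a₀=82 at k=4, so the next step gives (m, d) = (41, 77) again — its k=1 value — and the period has length 4.

[41; 1, 12, 1, 82]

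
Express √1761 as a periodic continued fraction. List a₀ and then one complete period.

[41; 1, 26, 1, 82]

a₀ = ⌊√1761⌋ = 41.
With m₀=0, d₀=1 and mₖ₊₁ = dₖaₖ − mₖ, dₖ₊₁ = (n − mₖ₊₁²)/dₖ, aₖ₊₁ = ⌊(a₀+mₖ₊₁)/dₖ₊₁⌋:
  k=1: m=41, d=80, a=1
  k=2: m=39, d=3, a=26
  k=3: m=39, d=80, a=1
  k=4: m=41, d=1, a=82
d=1 and a=2a₀=82 at k=4, so the next step gives (m, d) = (41, 80) again — its k=1 value — and the period has length 4.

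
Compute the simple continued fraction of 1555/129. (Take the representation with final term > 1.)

[12; 18, 2, 3]

1555 = 12×129 + 7
129 = 18×7 + 3
7 = 2×3 + 1
3 = 3×1 + 0  (stop)
So 1555/129 = [12; 18, 2, 3].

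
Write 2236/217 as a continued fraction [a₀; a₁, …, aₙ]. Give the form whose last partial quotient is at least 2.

2236 = 10·217 + 66
217 = 3·66 + 19
66 = 3·19 + 9
19 = 2·9 + 1
9 = 9·1 + 0  (stop)
So 2236/217 = [10; 3, 3, 2, 9].

[10; 3, 3, 2, 9]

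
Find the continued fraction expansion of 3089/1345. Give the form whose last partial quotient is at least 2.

3089 = 2×1345 + 399
1345 = 3×399 + 148
399 = 2×148 + 103
148 = 1×103 + 45
103 = 2×45 + 13
45 = 3×13 + 6
13 = 2×6 + 1
6 = 6×1 + 0  (stop)
So 3089/1345 = [2; 3, 2, 1, 2, 3, 2, 6].

[2; 3, 2, 1, 2, 3, 2, 6]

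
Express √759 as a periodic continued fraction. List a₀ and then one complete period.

a₀ = ⌊√759⌋ = 27.
With m₀=0, d₀=1 and mₖ₊₁ = dₖaₖ − mₖ, dₖ₊₁ = (n − mₖ₊₁²)/dₖ, aₖ₊₁ = ⌊(a₀+mₖ₊₁)/dₖ₊₁⌋:
  k=1: m=27, d=30, a=1
  k=2: m=3, d=25, a=1
  k=3: m=22, d=11, a=4
  k=4: m=22, d=25, a=1
  k=5: m=3, d=30, a=1
  k=6: m=27, d=1, a=54
d=1 and a=2a₀=54 at k=6, so the next step gives (m, d) = (27, 30) again — its k=1 value — and the period has length 6.

[27; 1, 1, 4, 1, 1, 54]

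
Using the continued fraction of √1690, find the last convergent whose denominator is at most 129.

3001/73

√1690 = [41; 9, 8, 9, 82, …] (period length 4).
Convergents:
  p_0/q_0 = 41/1
  p_1/q_1 = 370/9
  p_2/q_2 = 3001/73
  p_3/q_3 = 27379/666
q_2 = 73 ≤ 129 < 666 = q_3, so the answer is 3001/73.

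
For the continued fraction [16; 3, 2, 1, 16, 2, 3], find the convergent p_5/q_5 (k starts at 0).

Using pₖ = aₖpₖ₋₁ + pₖ₋₂, qₖ = aₖqₖ₋₁ + qₖ₋₂ (with p₋₁=1, p₋₂=0, q₋₁=0, q₋₂=1):
  k=0: a=16, p=16, q=1
  k=1: a=3, p=49, q=3
  k=2: a=2, p=114, q=7
  k=3: a=1, p=163, q=10
  k=4: a=16, p=2722, q=167
  k=5: a=2, p=5607, q=344

5607/344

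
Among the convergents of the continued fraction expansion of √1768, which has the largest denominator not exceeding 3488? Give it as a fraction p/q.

74214/1765

√1768 = [42; 21, 84, …] (period length 2).
Convergents:
  p_0/q_0 = 42/1
  p_1/q_1 = 883/21
  p_2/q_2 = 74214/1765
  p_3/q_3 = 1559377/37086
q_2 = 1765 ≤ 3488 < 37086 = q_3, so the answer is 74214/1765.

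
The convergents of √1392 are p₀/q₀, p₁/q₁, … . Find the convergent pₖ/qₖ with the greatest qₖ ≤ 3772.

116443/3121

√1392 = [37; 3, 4, 3, 74, …] (period length 4).
Convergents:
  p_0/q_0 = 37/1
  p_1/q_1 = 112/3
  p_2/q_2 = 485/13
  p_3/q_3 = 1567/42
  p_4/q_4 = 116443/3121
  p_5/q_5 = 350896/9405
q_4 = 3121 ≤ 3772 < 9405 = q_5, so the answer is 116443/3121.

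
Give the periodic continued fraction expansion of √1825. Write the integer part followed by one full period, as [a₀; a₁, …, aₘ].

[42; 1, 2, 1, 1, 2, 1, 84]

a₀ = ⌊√1825⌋ = 42.
With m₀=0, d₀=1 and mₖ₊₁ = dₖaₖ − mₖ, dₖ₊₁ = (n − mₖ₊₁²)/dₖ, aₖ₊₁ = ⌊(a₀+mₖ₊₁)/dₖ₊₁⌋:
  k=1: m=42, d=61, a=1
  k=2: m=19, d=24, a=2
  k=3: m=29, d=41, a=1
  k=4: m=12, d=41, a=1
  k=5: m=29, d=24, a=2
  k=6: m=19, d=61, a=1
  k=7: m=42, d=1, a=84
d=1 and a=2a₀=84 at k=7, so the next step gives (m, d) = (42, 61) again — its k=1 value — and the period has length 7.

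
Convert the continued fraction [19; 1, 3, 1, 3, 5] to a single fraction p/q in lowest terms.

Using pₖ = aₖpₖ₋₁ + pₖ₋₂ and qₖ = aₖqₖ₋₁ + qₖ₋₂:
  k=0: a=19, p=19, q=1
  k=1: a=1, p=20, q=1
  k=2: a=3, p=79, q=4
  k=3: a=1, p=99, q=5
  k=4: a=3, p=376, q=19
  k=5: a=5, p=1979, q=100

1979/100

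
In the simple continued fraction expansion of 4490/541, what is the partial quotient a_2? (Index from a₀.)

2

4490 = 8·541 + 162   →  a_0 = 8
541 = 3·162 + 55   →  a_1 = 3
162 = 2·55 + 52   →  a_2 = 2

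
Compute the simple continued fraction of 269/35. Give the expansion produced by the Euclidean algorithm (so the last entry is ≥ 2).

[7; 1, 2, 5, 2]

269 = 7×35 + 24
35 = 1×24 + 11
24 = 2×11 + 2
11 = 5×2 + 1
2 = 2×1 + 0  (stop)
So 269/35 = [7; 1, 2, 5, 2].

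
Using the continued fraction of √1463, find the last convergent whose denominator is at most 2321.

46817/1224

√1463 = [38; 4, 76, …] (period length 2).
Convergents:
  p_0/q_0 = 38/1
  p_1/q_1 = 153/4
  p_2/q_2 = 11666/305
  p_3/q_3 = 46817/1224
  p_4/q_4 = 3569758/93329
q_3 = 1224 ≤ 2321 < 93329 = q_4, so the answer is 46817/1224.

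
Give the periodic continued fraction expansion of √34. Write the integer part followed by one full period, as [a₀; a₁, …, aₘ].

[5; 1, 4, 1, 10]

a₀ = ⌊√34⌋ = 5.
With m₀=0, d₀=1 and mₖ₊₁ = dₖaₖ − mₖ, dₖ₊₁ = (n − mₖ₊₁²)/dₖ, aₖ₊₁ = ⌊(a₀+mₖ₊₁)/dₖ₊₁⌋:
  k=1: m=5, d=9, a=1
  k=2: m=4, d=2, a=4
  k=3: m=4, d=9, a=1
  k=4: m=5, d=1, a=10
d=1 and a=2a₀=10 at k=4, so the next step gives (m, d) = (5, 9) again — its k=1 value — and the period has length 4.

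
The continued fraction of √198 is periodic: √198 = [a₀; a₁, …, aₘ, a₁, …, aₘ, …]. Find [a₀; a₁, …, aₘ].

a₀ = ⌊√198⌋ = 14.
With m₀=0, d₀=1 and mₖ₊₁ = dₖaₖ − mₖ, dₖ₊₁ = (n − mₖ₊₁²)/dₖ, aₖ₊₁ = ⌊(a₀+mₖ₊₁)/dₖ₊₁⌋:
  k=1: m=14, d=2, a=14
  k=2: m=14, d=1, a=28
d=1 and a=2a₀=28 at k=2, so the next step gives (m, d) = (14, 2) again — its k=1 value — and the period has length 2.

[14; 14, 28]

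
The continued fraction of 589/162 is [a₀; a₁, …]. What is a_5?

589 = 3·162 + 103   →  a_0 = 3
162 = 1·103 + 59   →  a_1 = 1
103 = 1·59 + 44   →  a_2 = 1
59 = 1·44 + 15   →  a_3 = 1
44 = 2·15 + 14   →  a_4 = 2
15 = 1·14 + 1   →  a_5 = 1

1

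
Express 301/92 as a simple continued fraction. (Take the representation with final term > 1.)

[3; 3, 1, 2, 8]

301 = 3×92 + 25
92 = 3×25 + 17
25 = 1×17 + 8
17 = 2×8 + 1
8 = 8×1 + 0  (stop)
So 301/92 = [3; 3, 1, 2, 8].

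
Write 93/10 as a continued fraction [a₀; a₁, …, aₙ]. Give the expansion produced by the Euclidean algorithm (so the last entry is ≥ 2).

93 = 9·10 + 3
10 = 3·3 + 1
3 = 3·1 + 0  (stop)
So 93/10 = [9; 3, 3].

[9; 3, 3]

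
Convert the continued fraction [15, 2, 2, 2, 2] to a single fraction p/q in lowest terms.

447/29

Fold from the inside: start with 2/1.
  2 + 1/2 = 5/2
  2 + 2/5 = 12/5
  2 + 5/12 = 29/12
  15 + 12/29 = 447/29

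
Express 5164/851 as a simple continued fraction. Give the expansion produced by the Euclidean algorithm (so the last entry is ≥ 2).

5164 = 6*851 + 58
851 = 14*58 + 39
58 = 1*39 + 19
39 = 2*19 + 1
19 = 19*1 + 0  (stop)
So 5164/851 = [6; 14, 1, 2, 19].

[6; 14, 1, 2, 19]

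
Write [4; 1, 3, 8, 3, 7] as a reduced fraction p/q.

Using pₖ = aₖpₖ₋₁ + pₖ₋₂ and qₖ = aₖqₖ₋₁ + qₖ₋₂:
  k=0: a=4, p=4, q=1
  k=1: a=1, p=5, q=1
  k=2: a=3, p=19, q=4
  k=3: a=8, p=157, q=33
  k=4: a=3, p=490, q=103
  k=5: a=7, p=3587, q=754

3587/754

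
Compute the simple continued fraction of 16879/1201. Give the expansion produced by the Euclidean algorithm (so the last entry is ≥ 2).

16879 = 14·1201 + 65
1201 = 18·65 + 31
65 = 2·31 + 3
31 = 10·3 + 1
3 = 3·1 + 0  (stop)
So 16879/1201 = [14; 18, 2, 10, 3].

[14; 18, 2, 10, 3]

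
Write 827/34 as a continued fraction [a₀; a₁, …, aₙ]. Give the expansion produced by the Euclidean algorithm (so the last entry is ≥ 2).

827 = 24·34 + 11
34 = 3·11 + 1
11 = 11·1 + 0  (stop)
So 827/34 = [24; 3, 11].

[24; 3, 11]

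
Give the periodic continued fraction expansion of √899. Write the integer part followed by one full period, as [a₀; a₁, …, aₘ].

a₀ = ⌊√899⌋ = 29.
With m₀=0, d₀=1 and mₖ₊₁ = dₖaₖ − mₖ, dₖ₊₁ = (n − mₖ₊₁²)/dₖ, aₖ₊₁ = ⌊(a₀+mₖ₊₁)/dₖ₊₁⌋:
  k=1: m=29, d=58, a=1
  k=2: m=29, d=1, a=58
d=1 and a=2a₀=58 at k=2, so the next step gives (m, d) = (29, 58) again — its k=1 value — and the period has length 2.

[29; 1, 58]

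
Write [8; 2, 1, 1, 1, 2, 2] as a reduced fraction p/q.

419/50

Fold from the inside: start with 2/1.
  2 + 1/2 = 5/2
  1 + 2/5 = 7/5
  1 + 5/7 = 12/7
  1 + 7/12 = 19/12
  2 + 12/19 = 50/19
  8 + 19/50 = 419/50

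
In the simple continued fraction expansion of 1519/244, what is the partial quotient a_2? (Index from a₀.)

2

1519 = 6·244 + 55   →  a_0 = 6
244 = 4·55 + 24   →  a_1 = 4
55 = 2·24 + 7   →  a_2 = 2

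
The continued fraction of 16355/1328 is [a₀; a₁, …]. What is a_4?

16355 = 12·1328 + 419   →  a_0 = 12
1328 = 3·419 + 71   →  a_1 = 3
419 = 5·71 + 64   →  a_2 = 5
71 = 1·64 + 7   →  a_3 = 1
64 = 9·7 + 1   →  a_4 = 9

9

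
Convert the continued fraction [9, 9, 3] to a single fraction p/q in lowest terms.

255/28

Fold from the inside: start with 3/1.
  9 + 1/3 = 28/3
  9 + 3/28 = 255/28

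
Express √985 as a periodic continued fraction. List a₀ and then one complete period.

[31; 2, 1, 1, 2, 62]

a₀ = ⌊√985⌋ = 31.
With m₀=0, d₀=1 and mₖ₊₁ = dₖaₖ − mₖ, dₖ₊₁ = (n − mₖ₊₁²)/dₖ, aₖ₊₁ = ⌊(a₀+mₖ₊₁)/dₖ₊₁⌋:
  k=1: m=31, d=24, a=2
  k=2: m=17, d=29, a=1
  k=3: m=12, d=29, a=1
  k=4: m=17, d=24, a=2
  k=5: m=31, d=1, a=62
d=1 and a=2a₀=62 at k=5, so the next step gives (m, d) = (31, 24) again — its k=1 value — and the period has length 5.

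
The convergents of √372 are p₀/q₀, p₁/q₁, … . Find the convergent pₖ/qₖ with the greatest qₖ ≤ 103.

1678/87

√372 = [19; 3, 2, 12, 2, 3, 38, …] (period length 6).
Convergents:
  p_0/q_0 = 19/1
  p_1/q_1 = 58/3
  p_2/q_2 = 135/7
  p_3/q_3 = 1678/87
  p_4/q_4 = 3491/181
q_3 = 87 ≤ 103 < 181 = q_4, so the answer is 1678/87.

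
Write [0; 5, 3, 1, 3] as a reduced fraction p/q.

Fold from the inside: start with 3/1.
  1 + 1/3 = 4/3
  3 + 3/4 = 15/4
  5 + 4/15 = 79/15
  0 + 15/79 = 15/79

15/79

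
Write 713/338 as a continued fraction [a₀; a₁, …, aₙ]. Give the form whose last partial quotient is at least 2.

[2; 9, 7, 2, 2]

713 = 2*338 + 37
338 = 9*37 + 5
37 = 7*5 + 2
5 = 2*2 + 1
2 = 2*1 + 0  (stop)
So 713/338 = [2; 9, 7, 2, 2].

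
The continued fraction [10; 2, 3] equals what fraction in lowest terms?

Fold from the inside: start with 3/1.
  2 + 1/3 = 7/3
  10 + 3/7 = 73/7

73/7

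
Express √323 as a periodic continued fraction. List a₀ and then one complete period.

[17; 1, 34]

a₀ = ⌊√323⌋ = 17.
With m₀=0, d₀=1 and mₖ₊₁ = dₖaₖ − mₖ, dₖ₊₁ = (n − mₖ₊₁²)/dₖ, aₖ₊₁ = ⌊(a₀+mₖ₊₁)/dₖ₊₁⌋:
  k=1: m=17, d=34, a=1
  k=2: m=17, d=1, a=34
d=1 and a=2a₀=34 at k=2, so the next step gives (m, d) = (17, 34) again — its k=1 value — and the period has length 2.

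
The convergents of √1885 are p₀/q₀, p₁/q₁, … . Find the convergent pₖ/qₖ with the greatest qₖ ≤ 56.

521/12

√1885 = [43; 2, 2, 2, 86, …] (period length 4).
Convergents:
  p_0/q_0 = 43/1
  p_1/q_1 = 87/2
  p_2/q_2 = 217/5
  p_3/q_3 = 521/12
  p_4/q_4 = 45023/1037
q_3 = 12 ≤ 56 < 1037 = q_4, so the answer is 521/12.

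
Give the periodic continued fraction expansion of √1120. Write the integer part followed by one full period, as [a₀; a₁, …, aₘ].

a₀ = ⌊√1120⌋ = 33.
With m₀=0, d₀=1 and mₖ₊₁ = dₖaₖ − mₖ, dₖ₊₁ = (n − mₖ₊₁²)/dₖ, aₖ₊₁ = ⌊(a₀+mₖ₊₁)/dₖ₊₁⌋:
  k=1: m=33, d=31, a=2
  k=2: m=29, d=9, a=6
  k=3: m=25, d=55, a=1
  k=4: m=30, d=4, a=15
  k=5: m=30, d=55, a=1
  k=6: m=25, d=9, a=6
  k=7: m=29, d=31, a=2
  k=8: m=33, d=1, a=66
d=1 and a=2a₀=66 at k=8, so the next step gives (m, d) = (33, 31) again — its k=1 value — and the period has length 8.

[33; 2, 6, 1, 15, 1, 6, 2, 66]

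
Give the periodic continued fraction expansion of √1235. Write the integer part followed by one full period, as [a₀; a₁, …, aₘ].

a₀ = ⌊√1235⌋ = 35.
With m₀=0, d₀=1 and mₖ₊₁ = dₖaₖ − mₖ, dₖ₊₁ = (n − mₖ₊₁²)/dₖ, aₖ₊₁ = ⌊(a₀+mₖ₊₁)/dₖ₊₁⌋:
  k=1: m=35, d=10, a=7
  k=2: m=35, d=1, a=70
d=1 and a=2a₀=70 at k=2, so the next step gives (m, d) = (35, 10) again — its k=1 value — and the period has length 2.

[35; 7, 70]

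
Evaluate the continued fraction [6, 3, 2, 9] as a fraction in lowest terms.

Using pₖ = aₖpₖ₋₁ + pₖ₋₂ and qₖ = aₖqₖ₋₁ + qₖ₋₂:
  k=0: a=6, p=6, q=1
  k=1: a=3, p=19, q=3
  k=2: a=2, p=44, q=7
  k=3: a=9, p=415, q=66

415/66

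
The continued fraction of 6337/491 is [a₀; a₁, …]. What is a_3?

6337 = 12·491 + 445   →  a_0 = 12
491 = 1·445 + 46   →  a_1 = 1
445 = 9·46 + 31   →  a_2 = 9
46 = 1·31 + 15   →  a_3 = 1

1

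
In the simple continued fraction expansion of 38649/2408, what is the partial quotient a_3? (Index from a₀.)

38649 = 16·2408 + 121   →  a_0 = 16
2408 = 19·121 + 109   →  a_1 = 19
121 = 1·109 + 12   →  a_2 = 1
109 = 9·12 + 1   →  a_3 = 9

9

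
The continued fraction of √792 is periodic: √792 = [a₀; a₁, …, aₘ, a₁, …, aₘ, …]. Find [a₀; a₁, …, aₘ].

a₀ = ⌊√792⌋ = 28.
With m₀=0, d₀=1 and mₖ₊₁ = dₖaₖ − mₖ, dₖ₊₁ = (n − mₖ₊₁²)/dₖ, aₖ₊₁ = ⌊(a₀+mₖ₊₁)/dₖ₊₁⌋:
  k=1: m=28, d=8, a=7
  k=2: m=28, d=1, a=56
d=1 and a=2a₀=56 at k=2, so the next step gives (m, d) = (28, 8) again — its k=1 value — and the period has length 2.

[28; 7, 56]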